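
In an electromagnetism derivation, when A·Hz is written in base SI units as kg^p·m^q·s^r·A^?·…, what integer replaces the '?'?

1

Hz = 1/s = s⁻¹ (frequency is cycles per second).
Combining: A·Hz = A · s⁻¹ = s⁻¹·A.
The exponent of A is 1.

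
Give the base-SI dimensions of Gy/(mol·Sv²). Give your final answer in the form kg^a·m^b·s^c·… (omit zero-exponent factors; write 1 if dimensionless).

m⁻²·s²·mol⁻¹

Gy = m²·s⁻².
Sv = m²·s⁻².
So Sv⁻² = m⁻⁴·s⁴.
Combining: mol⁻¹·Gy·Sv⁻² = mol⁻¹ · (m²·s⁻²) · (m⁻⁴·s⁴) = m⁻²·s²·mol⁻¹.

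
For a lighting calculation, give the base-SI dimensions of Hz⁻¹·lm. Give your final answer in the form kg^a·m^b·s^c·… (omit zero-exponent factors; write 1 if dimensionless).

s·cd

Hz = s⁻¹.
So Hz⁻¹ = s.
lm = cd.
Combining: Hz⁻¹·lm = s · cd = s·cd.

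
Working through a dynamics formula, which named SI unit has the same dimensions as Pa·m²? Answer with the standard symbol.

N

Pa = kg·m⁻¹·s⁻².
Combining: Pa·m² = (kg·m⁻¹·s⁻²) · m² = kg·m·s⁻².
kg·m·s⁻² is the base-SI form of the newton.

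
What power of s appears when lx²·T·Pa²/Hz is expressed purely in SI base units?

-5

Hz = s⁻¹.
So Hz⁻¹ = s.
lx = m⁻²·cd.
So lx² = m⁻⁴·cd².
T = kg·s⁻²·A⁻¹.
Pa = kg·m⁻¹·s⁻².
So Pa² = kg²·m⁻²·s⁻⁴.
Combining: Hz⁻¹·lx²·T·Pa² = s · (m⁻⁴·cd²) · (kg·s⁻²·A⁻¹) · (kg²·m⁻²·s⁻⁴) = kg³·m⁻⁶·s⁻⁵·A⁻¹·cd².
The exponent of s is -5.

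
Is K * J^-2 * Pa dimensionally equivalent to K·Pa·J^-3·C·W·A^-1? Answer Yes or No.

Yes

Left side:
  J = N·m (work = force × distance),
      = kg·m²·s⁻².
  So J⁻² = kg⁻²·m⁻⁴·s⁴.
  Pa = N/m² (pressure = force per area),
      = kg·m⁻¹·s⁻².
  Combining: K·J⁻²·Pa = K · (kg⁻²·m⁻⁴·s⁴) · (kg·m⁻¹·s⁻²) = kg⁻¹·m⁻⁵·s²·K.
Right side:
  Pa = kg·m⁻¹·s⁻².
  J = kg·m²·s⁻².
  So J⁻³ = kg⁻³·m⁻⁶·s⁶.
  C = s·A.
  W = kg·m²·s⁻³.
  Combining: K·Pa·J⁻³·C·W·A⁻¹ = K · (kg·m⁻¹·s⁻²) · (kg⁻³·m⁻⁶·s⁶) · (s·A) · (kg·m²·s⁻³) · A⁻¹ = kg⁻¹·m⁻⁵·s²·K.
Both reduce to kg⁻¹·m⁻⁵·s²·K.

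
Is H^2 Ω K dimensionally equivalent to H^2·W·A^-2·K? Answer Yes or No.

Left side:
  H = Wb/A (inductance = flux per current),
      = kg·m²·s⁻²·A⁻².
  So H² = kg²·m⁴·s⁻⁴·A⁻⁴.
  Ω = V/A (resistance = voltage per current),
      = kg·m²·s⁻³·A⁻².
  Combining: H²·Ω·K = (kg²·m⁴·s⁻⁴·A⁻⁴) · (kg·m²·s⁻³·A⁻²) · K = kg³·m⁶·s⁻⁷·A⁻⁶·K.
Right side:
  H = kg·m²·s⁻²·A⁻².
  So H² = kg²·m⁴·s⁻⁴·A⁻⁴.
  W = kg·m²·s⁻³.
  Combining: H²·W·A⁻²·K = (kg²·m⁴·s⁻⁴·A⁻⁴) · (kg·m²·s⁻³) · A⁻² · K = kg³·m⁶·s⁻⁷·A⁻⁶·K.
Both reduce to kg³·m⁶·s⁻⁷·A⁻⁶·K.

Yes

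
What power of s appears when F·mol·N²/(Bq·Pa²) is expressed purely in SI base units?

F = C/V (capacitance = charge per voltage),
    = A·s/(kg·m²·s⁻³·A⁻¹) (substituting C and V),
    = kg⁻¹·m⁻²·s⁴·A².
Bq = 1/s = s⁻¹ (activity is decays per second).
So Bq⁻¹ = s.
Pa = N/m² (pressure = force per area),
    = kg·m⁻¹·s⁻².
So Pa⁻² = kg⁻²·m²·s⁴.
N = kg·m/s² = kg·m·s⁻² (force = mass × acceleration).
So N² = kg²·m²·s⁻⁴.
Combining: F·Bq⁻¹·mol·Pa⁻²·N² = (kg⁻¹·m⁻²·s⁴·A²) · s · mol · (kg⁻²·m²·s⁴) · (kg²·m²·s⁻⁴) = kg⁻¹·m²·s⁵·A²·mol.
The exponent of s is 5.

5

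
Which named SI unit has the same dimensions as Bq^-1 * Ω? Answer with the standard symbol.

Bq = s⁻¹.
So Bq⁻¹ = s.
Ω = kg·m²·s⁻³·A⁻².
Combining: Bq⁻¹·Ω = s · (kg·m²·s⁻³·A⁻²) = kg·m²·s⁻²·A⁻².
kg·m²·s⁻²·A⁻² is the base-SI form of the henry.

H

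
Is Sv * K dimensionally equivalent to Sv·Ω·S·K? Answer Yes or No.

Left side:
  Sv = J/kg (equivalent dose = energy per mass),
      = m²·s⁻².
  Combining: Sv·K = (m²·s⁻²) · K = m²·s⁻²·K.
Right side:
  Sv = m²·s⁻².
  Ω = kg·m²·s⁻³·A⁻².
  S = kg⁻¹·m⁻²·s³·A².
  Combining: Sv·Ω·S·K = (m²·s⁻²) · (kg·m²·s⁻³·A⁻²) · (kg⁻¹·m⁻²·s³·A²) · K = m²·s⁻²·K.
Both reduce to m²·s⁻²·K.

Yes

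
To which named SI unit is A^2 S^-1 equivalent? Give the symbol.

S = 1/Ω (conductance is reciprocal resistance),
    = kg⁻¹·m⁻²·s³·A².
So S⁻¹ = kg·m²·s⁻³·A⁻².
Combining: A²·S⁻¹ = A² · (kg·m²·s⁻³·A⁻²) = kg·m²·s⁻³.
kg·m²·s⁻³ is the base-SI form of the watt.

W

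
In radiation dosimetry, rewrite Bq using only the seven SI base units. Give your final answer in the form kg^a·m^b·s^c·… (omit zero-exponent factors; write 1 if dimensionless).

Bq = 1/s = s⁻¹ (activity is decays per second).

s⁻¹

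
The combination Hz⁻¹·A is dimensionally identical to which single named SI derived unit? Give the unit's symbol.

Hz = 1/s = s⁻¹ (frequency is cycles per second).
So Hz⁻¹ = s.
Combining: Hz⁻¹·A = s · A = s·A.
s·A is the base-SI form of the coulomb.

C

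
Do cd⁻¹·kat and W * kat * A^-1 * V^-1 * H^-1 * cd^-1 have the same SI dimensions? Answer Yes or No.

Left side:
  kat = s⁻¹·mol.
  Combining: cd⁻¹·kat = cd⁻¹ · (s⁻¹·mol) = s⁻¹·mol·cd⁻¹.
Right side:
  W = kg·m²·s⁻³.
  kat = s⁻¹·mol.
  V = kg·m²·s⁻³·A⁻¹.
  So V⁻¹ = kg⁻¹·m⁻²·s³·A.
  H = kg·m²·s⁻²·A⁻².
  So H⁻¹ = kg⁻¹·m⁻²·s²·A².
  Combining: W·kat·A⁻¹·V⁻¹·H⁻¹·cd⁻¹ = (kg·m²·s⁻³) · (s⁻¹·mol) · A⁻¹ · (kg⁻¹·m⁻²·s³·A) · (kg⁻¹·m⁻²·s²·A²) · cd⁻¹ = kg⁻¹·m⁻²·s·A²·mol·cd⁻¹.
Left is s⁻¹·mol·cd⁻¹; right is kg⁻¹·m⁻²·s·A²·mol·cd⁻¹ — different.

No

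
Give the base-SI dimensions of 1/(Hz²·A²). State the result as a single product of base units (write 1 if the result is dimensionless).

Hz = s⁻¹.
So Hz⁻² = s².
Combining: Hz⁻²·A⁻² = s² · A⁻² = s²·A⁻².

s²·A⁻²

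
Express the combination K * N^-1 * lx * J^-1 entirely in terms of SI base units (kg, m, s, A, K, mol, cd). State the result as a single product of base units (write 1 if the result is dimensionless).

kg⁻²·m⁻⁵·s⁴·K·cd

N = kg·m·s⁻².
So N⁻¹ = kg⁻¹·m⁻¹·s².
lx = m⁻²·cd.
J = kg·m²·s⁻².
So J⁻¹ = kg⁻¹·m⁻²·s².
Combining: K·N⁻¹·lx·J⁻¹ = K · (kg⁻¹·m⁻¹·s²) · (m⁻²·cd) · (kg⁻¹·m⁻²·s²) = kg⁻²·m⁻⁵·s⁴·K·cd.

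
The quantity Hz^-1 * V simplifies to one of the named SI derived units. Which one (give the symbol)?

Wb

Hz = 1/s = s⁻¹ (frequency is cycles per second).
So Hz⁻¹ = s.
V = W/A (potential = power per current),
    = kg·m²·s⁻³·A⁻¹.
Combining: Hz⁻¹·V = s · (kg·m²·s⁻³·A⁻¹) = kg·m²·s⁻²·A⁻¹.
kg·m²·s⁻²·A⁻¹ is the base-SI form of the weber.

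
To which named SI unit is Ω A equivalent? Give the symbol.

Ω = V/A (resistance = voltage per current),
    = kg·m²·s⁻³·A⁻².
Combining: Ω·A = (kg·m²·s⁻³·A⁻²) · A = kg·m²·s⁻³·A⁻¹.
kg·m²·s⁻³·A⁻¹ is the base-SI form of the volt.

V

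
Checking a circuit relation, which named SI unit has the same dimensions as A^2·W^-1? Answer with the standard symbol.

W = J/s (power = energy per time),
    = kg·m²·s⁻³.
So W⁻¹ = kg⁻¹·m⁻²·s³.
Combining: A²·W⁻¹ = A² · (kg⁻¹·m⁻²·s³) = kg⁻¹·m⁻²·s³·A².
kg⁻¹·m⁻²·s³·A² is the base-SI form of the siemens.

S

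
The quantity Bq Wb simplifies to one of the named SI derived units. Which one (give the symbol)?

V

Bq = s⁻¹.
Wb = kg·m²·s⁻²·A⁻¹.
Combining: Bq·Wb = s⁻¹ · (kg·m²·s⁻²·A⁻¹) = kg·m²·s⁻³·A⁻¹.
kg·m²·s⁻³·A⁻¹ is the base-SI form of the volt.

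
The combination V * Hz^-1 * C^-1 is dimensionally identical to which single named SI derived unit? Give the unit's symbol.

Ω

V = kg·m²·s⁻³·A⁻¹.
Hz = s⁻¹.
So Hz⁻¹ = s.
C = s·A.
So C⁻¹ = s⁻¹·A⁻¹.
Combining: V·Hz⁻¹·C⁻¹ = (kg·m²·s⁻³·A⁻¹) · s · (s⁻¹·A⁻¹) = kg·m²·s⁻³·A⁻².
kg·m²·s⁻³·A⁻² is the base-SI form of the ohm.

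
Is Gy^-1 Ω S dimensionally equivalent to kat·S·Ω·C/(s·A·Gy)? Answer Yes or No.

No

Left side:
  Gy = J/kg (absorbed dose = energy per mass),
      = m²·s⁻².
  So Gy⁻¹ = m⁻²·s².
  Ω = V/A (resistance = voltage per current),
      = kg·m²·s⁻³·A⁻².
  S = 1/Ω (conductance is reciprocal resistance),
      = kg⁻¹·m⁻²·s³·A².
  Combining: Gy⁻¹·Ω·S = (m⁻²·s²) · (kg·m²·s⁻³·A⁻²) · (kg⁻¹·m⁻²·s³·A²) = m⁻²·s².
Right side:
  kat = mol/s = s⁻¹·mol (catalytic activity).
  S = 1/Ω (conductance is reciprocal resistance),
      = kg⁻¹·m⁻²·s³·A².
  Ω = V/A (resistance = voltage per current),
      = kg·m²·s⁻³·A⁻².
  C = A·s = s·A (charge = current × time).
  Gy = J/kg (absorbed dose = energy per mass),
      = m²·s⁻².
  So Gy⁻¹ = m⁻²·s².
  Combining: s⁻¹·kat·S·Ω·C·A⁻¹·Gy⁻¹ = s⁻¹ · (s⁻¹·mol) · (kg⁻¹·m⁻²·s³·A²) · (kg·m²·s⁻³·A⁻²) · (s·A) · A⁻¹ · (m⁻²·s²) = m⁻²·s·mol.
Left is m⁻²·s²; right is m⁻²·s·mol — different.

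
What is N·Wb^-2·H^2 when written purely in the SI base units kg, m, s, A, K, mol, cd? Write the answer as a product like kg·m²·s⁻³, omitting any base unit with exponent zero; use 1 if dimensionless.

N = kg·m/s² = kg·m·s⁻² (force = mass × acceleration).
Wb = V·s (flux: a volt is a weber per second),
    = kg·m²·s⁻²·A⁻¹.
So Wb⁻² = kg⁻²·m⁻⁴·s⁴·A².
H = Wb/A (inductance = flux per current),
    = kg·m²·s⁻²·A⁻².
So H² = kg²·m⁴·s⁻⁴·A⁻⁴.
Combining: N·Wb⁻²·H² = (kg·m·s⁻²) · (kg⁻²·m⁻⁴·s⁴·A²) · (kg²·m⁴·s⁻⁴·A⁻⁴) = kg·m·s⁻²·A⁻².

kg·m·s⁻²·A⁻²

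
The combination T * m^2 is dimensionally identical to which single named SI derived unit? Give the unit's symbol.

T = Wb/m² (flux density = flux per area),
    = kg·s⁻²·A⁻¹.
Combining: T·m² = (kg·s⁻²·A⁻¹) · m² = kg·m²·s⁻²·A⁻¹.
kg·m²·s⁻²·A⁻¹ is the base-SI form of the weber.

Wb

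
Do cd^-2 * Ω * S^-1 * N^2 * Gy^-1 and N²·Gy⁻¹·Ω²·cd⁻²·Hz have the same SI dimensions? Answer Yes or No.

Left side:
  Ω = V/A (resistance = voltage per current),
      = kg·m²·s⁻³·A⁻².
  S = 1/Ω (conductance is reciprocal resistance),
      = kg⁻¹·m⁻²·s³·A².
  So S⁻¹ = kg·m²·s⁻³·A⁻².
  N = kg·m/s² = kg·m·s⁻² (force = mass × acceleration).
  So N² = kg²·m²·s⁻⁴.
  Gy = J/kg (absorbed dose = energy per mass),
      = m²·s⁻².
  So Gy⁻¹ = m⁻²·s².
  Combining: cd⁻²·Ω·S⁻¹·N²·Gy⁻¹ = cd⁻² · (kg·m²·s⁻³·A⁻²) · (kg·m²·s⁻³·A⁻²) · (kg²·m²·s⁻⁴) · (m⁻²·s²) = kg⁴·m⁴·s⁻⁸·A⁻⁴·cd⁻².
Right side:
  N = kg·m·s⁻².
  So N² = kg²·m²·s⁻⁴.
  Gy = m²·s⁻².
  So Gy⁻¹ = m⁻²·s².
  Ω = kg·m²·s⁻³·A⁻².
  So Ω² = kg²·m⁴·s⁻⁶·A⁻⁴.
  Hz = s⁻¹.
  Combining: N²·Gy⁻¹·Ω²·cd⁻²·Hz = (kg²·m²·s⁻⁴) · (m⁻²·s²) · (kg²·m⁴·s⁻⁶·A⁻⁴) · cd⁻² · s⁻¹ = kg⁴·m⁴·s⁻⁹·A⁻⁴·cd⁻².
Left is kg⁴·m⁴·s⁻⁸·A⁻⁴·cd⁻²; right is kg⁴·m⁴·s⁻⁹·A⁻⁴·cd⁻² — different.

No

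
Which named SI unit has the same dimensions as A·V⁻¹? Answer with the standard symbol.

S

V = W/A (potential = power per current),
    = kg·m²·s⁻³·A⁻¹.
So V⁻¹ = kg⁻¹·m⁻²·s³·A.
Combining: A·V⁻¹ = A · (kg⁻¹·m⁻²·s³·A) = kg⁻¹·m⁻²·s³·A².
kg⁻¹·m⁻²·s³·A² is the base-SI form of the siemens.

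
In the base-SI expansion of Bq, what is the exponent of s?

-1

Bq = 1/s = s⁻¹ (activity is decays per second).
The exponent of s is -1.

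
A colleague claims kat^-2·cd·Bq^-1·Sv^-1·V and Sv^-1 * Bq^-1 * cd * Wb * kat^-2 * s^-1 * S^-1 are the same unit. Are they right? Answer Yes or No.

Left side:
  kat = mol/s = s⁻¹·mol (catalytic activity).
  So kat⁻² = s²·mol⁻².
  Bq = 1/s = s⁻¹ (activity is decays per second).
  So Bq⁻¹ = s.
  Sv = J/kg (equivalent dose = energy per mass),
      = m²·s⁻².
  So Sv⁻¹ = m⁻²·s².
  V = W/A (potential = power per current),
      = kg·m²·s⁻³·A⁻¹.
  Combining: kat⁻²·cd·Bq⁻¹·Sv⁻¹·V = (s²·mol⁻²) · cd · s · (m⁻²·s²) · (kg·m²·s⁻³·A⁻¹) = kg·s²·A⁻¹·mol⁻²·cd.
Right side:
  Sv = J/kg (equivalent dose = energy per mass),
      = m²·s⁻².
  So Sv⁻¹ = m⁻²·s².
  Bq = 1/s = s⁻¹ (activity is decays per second).
  So Bq⁻¹ = s.
  Wb = V·s (flux: a volt is a weber per second),
      = kg·m²·s⁻²·A⁻¹.
  kat = mol/s = s⁻¹·mol (catalytic activity).
  So kat⁻² = s²·mol⁻².
  S = 1/Ω (conductance is reciprocal resistance),
      = kg⁻¹·m⁻²·s³·A².
  So S⁻¹ = kg·m²·s⁻³·A⁻².
  Combining: Sv⁻¹·Bq⁻¹·cd·Wb·kat⁻²·s⁻¹·S⁻¹ = (m⁻²·s²) · s · cd · (kg·m²·s⁻²·A⁻¹) · (s²·mol⁻²) · s⁻¹ · (kg·m²·s⁻³·A⁻²) = kg²·m²·s⁻¹·A⁻³·mol⁻²·cd.
Left is kg·s²·A⁻¹·mol⁻²·cd; right is kg²·m²·s⁻¹·A⁻³·mol⁻²·cd — different.

No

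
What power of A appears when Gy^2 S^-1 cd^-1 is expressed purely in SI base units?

-2

Gy = J/kg (absorbed dose = energy per mass),
    = m²·s⁻².
So Gy² = m⁴·s⁻⁴.
S = 1/Ω (conductance is reciprocal resistance),
    = kg⁻¹·m⁻²·s³·A².
So S⁻¹ = kg·m²·s⁻³·A⁻².
Combining: Gy²·S⁻¹·cd⁻¹ = (m⁴·s⁻⁴) · (kg·m²·s⁻³·A⁻²) · cd⁻¹ = kg·m⁶·s⁻⁷·A⁻²·cd⁻¹.
The exponent of A is -2.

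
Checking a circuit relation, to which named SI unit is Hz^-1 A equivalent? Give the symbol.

C

Hz = 1/s = s⁻¹ (frequency is cycles per second).
So Hz⁻¹ = s.
Combining: Hz⁻¹·A = s · A = s·A.
s·A is the base-SI form of the coulomb.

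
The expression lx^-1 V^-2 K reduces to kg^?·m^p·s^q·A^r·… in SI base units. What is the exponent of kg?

-2

lx = m⁻²·cd.
So lx⁻¹ = m²·cd⁻¹.
V = kg·m²·s⁻³·A⁻¹.
So V⁻² = kg⁻²·m⁻⁴·s⁶·A².
Combining: lx⁻¹·V⁻²·K = (m²·cd⁻¹) · (kg⁻²·m⁻⁴·s⁶·A²) · K = kg⁻²·m⁻²·s⁶·A²·K·cd⁻¹.
The exponent of kg is -2.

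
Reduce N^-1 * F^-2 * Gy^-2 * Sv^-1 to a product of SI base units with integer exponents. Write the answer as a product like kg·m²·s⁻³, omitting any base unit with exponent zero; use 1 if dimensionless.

kg·m⁻³·A⁻⁴

N = kg·m/s² = kg·m·s⁻² (force = mass × acceleration).
So N⁻¹ = kg⁻¹·m⁻¹·s².
F = C/V (capacitance = charge per voltage),
    = A·s/(kg·m²·s⁻³·A⁻¹) (substituting C and V),
    = kg⁻¹·m⁻²·s⁴·A².
So F⁻² = kg²·m⁴·s⁻⁸·A⁻⁴.
Gy = J/kg (absorbed dose = energy per mass),
    = m²·s⁻².
So Gy⁻² = m⁻⁴·s⁴.
Sv = J/kg (equivalent dose = energy per mass),
    = m²·s⁻².
So Sv⁻¹ = m⁻²·s².
Combining: N⁻¹·F⁻²·Gy⁻²·Sv⁻¹ = (kg⁻¹·m⁻¹·s²) · (kg²·m⁴·s⁻⁸·A⁻⁴) · (m⁻⁴·s⁴) · (m⁻²·s²) = kg·m⁻³·A⁻⁴.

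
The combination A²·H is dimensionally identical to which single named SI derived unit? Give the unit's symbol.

H = Wb/A (inductance = flux per current),
    = kg·m²·s⁻²·A⁻².
Combining: A²·H = A² · (kg·m²·s⁻²·A⁻²) = kg·m²·s⁻².
kg·m²·s⁻² is the base-SI form of the joule.

J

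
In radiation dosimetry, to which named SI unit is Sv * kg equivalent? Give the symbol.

Sv = m²·s⁻².
Combining: Sv·kg = (m²·s⁻²) · kg = kg·m²·s⁻².
kg·m²·s⁻² is the base-SI form of the joule.

J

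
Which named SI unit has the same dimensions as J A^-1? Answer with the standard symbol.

J = N·m (work = force × distance),
    = kg·m²·s⁻².
Combining: J·A⁻¹ = (kg·m²·s⁻²) · A⁻¹ = kg·m²·s⁻²·A⁻¹.
kg·m²·s⁻²·A⁻¹ is the base-SI form of the weber.

Wb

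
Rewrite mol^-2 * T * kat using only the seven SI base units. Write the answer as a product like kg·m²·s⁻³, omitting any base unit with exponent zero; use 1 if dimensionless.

kg·s⁻³·A⁻¹·mol⁻¹

T = kg·s⁻²·A⁻¹.
kat = s⁻¹·mol.
Combining: mol⁻²·T·kat = mol⁻² · (kg·s⁻²·A⁻¹) · (s⁻¹·mol) = kg·s⁻³·A⁻¹·mol⁻¹.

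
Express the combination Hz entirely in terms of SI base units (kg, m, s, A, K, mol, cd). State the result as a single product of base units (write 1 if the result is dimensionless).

s⁻¹

Hz = s⁻¹.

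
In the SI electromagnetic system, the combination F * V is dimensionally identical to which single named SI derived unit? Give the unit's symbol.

C

F = C/V (capacitance = charge per voltage),
    = A·s/(kg·m²·s⁻³·A⁻¹) (substituting C and V),
    = kg⁻¹·m⁻²·s⁴·A².
V = W/A (potential = power per current),
    = kg·m²·s⁻³·A⁻¹.
Combining: F·V = (kg⁻¹·m⁻²·s⁴·A²) · (kg·m²·s⁻³·A⁻¹) = s·A.
s·A is the base-SI form of the coulomb.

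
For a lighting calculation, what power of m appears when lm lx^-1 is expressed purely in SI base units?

lm = cd·sr = cd (luminous flux; sr is dimensionless).
lx = lm/m² (illuminance = luminous flux per area),
    = m⁻²·cd.
So lx⁻¹ = m²·cd⁻¹.
Combining: lm·lx⁻¹ = cd · (m²·cd⁻¹) = m².
The exponent of m is 2.

2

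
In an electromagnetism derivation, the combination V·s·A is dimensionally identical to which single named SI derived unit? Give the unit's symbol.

J

V = W/A (potential = power per current),
    = kg·m²·s⁻³·A⁻¹.
Combining: V·s·A = (kg·m²·s⁻³·A⁻¹) · s · A = kg·m²·s⁻².
kg·m²·s⁻² is the base-SI form of the joule.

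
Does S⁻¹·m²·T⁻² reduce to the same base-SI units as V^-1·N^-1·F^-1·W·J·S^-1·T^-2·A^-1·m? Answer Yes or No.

Left side:
  S = kg⁻¹·m⁻²·s³·A².
  So S⁻¹ = kg·m²·s⁻³·A⁻².
  T = kg·s⁻²·A⁻¹.
  So T⁻² = kg⁻²·s⁴·A².
  Combining: S⁻¹·m²·T⁻² = (kg·m²·s⁻³·A⁻²) · m² · (kg⁻²·s⁴·A²) = kg⁻¹·m⁴·s.
Right side:
  V = kg·m²·s⁻³·A⁻¹.
  So V⁻¹ = kg⁻¹·m⁻²·s³·A.
  N = kg·m·s⁻².
  So N⁻¹ = kg⁻¹·m⁻¹·s².
  F = kg⁻¹·m⁻²·s⁴·A².
  So F⁻¹ = kg·m²·s⁻⁴·A⁻².
  W = kg·m²·s⁻³.
  J = kg·m²·s⁻².
  S = kg⁻¹·m⁻²·s³·A².
  So S⁻¹ = kg·m²·s⁻³·A⁻².
  T = kg·s⁻²·A⁻¹.
  So T⁻² = kg⁻²·s⁴·A².
  Combining: V⁻¹·N⁻¹·F⁻¹·W·J·S⁻¹·T⁻²·A⁻¹·m = (kg⁻¹·m⁻²·s³·A) · (kg⁻¹·m⁻¹·s²) · (kg·m²·s⁻⁴·A⁻²) · (kg·m²·s⁻³) · (kg·m²·s⁻²) · (kg·m²·s⁻³·A⁻²) · (kg⁻²·s⁴·A²) · A⁻¹ · m = m⁶·s⁻³·A⁻².
Left is kg⁻¹·m⁴·s; right is m⁶·s⁻³·A⁻² — different.

No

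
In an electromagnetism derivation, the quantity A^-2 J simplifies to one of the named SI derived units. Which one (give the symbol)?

H

J = N·m (work = force × distance),
    = kg·m²·s⁻².
Combining: A⁻²·J = A⁻² · (kg·m²·s⁻²) = kg·m²·s⁻²·A⁻².
kg·m²·s⁻²·A⁻² is the base-SI form of the henry.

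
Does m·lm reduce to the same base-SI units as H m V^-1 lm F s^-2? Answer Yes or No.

No

Left side:
  lm = cd.
  Combining: m·lm = m · cd = m·cd.
Right side:
  H = Wb/A (inductance = flux per current),
      = kg·m²·s⁻²·A⁻².
  V = W/A (potential = power per current),
      = kg·m²·s⁻³·A⁻¹.
  So V⁻¹ = kg⁻¹·m⁻²·s³·A.
  lm = cd·sr = cd (luminous flux; sr is dimensionless).
  F = C/V (capacitance = charge per voltage),
      = A·s/(kg·m²·s⁻³·A⁻¹) (substituting C and V),
      = kg⁻¹·m⁻²·s⁴·A².
  Combining: H·m·V⁻¹·lm·F·s⁻² = (kg·m²·s⁻²·A⁻²) · m · (kg⁻¹·m⁻²·s³·A) · cd · (kg⁻¹·m⁻²·s⁴·A²) · s⁻² = kg⁻¹·m⁻¹·s³·A·cd.
Left is m·cd; right is kg⁻¹·m⁻¹·s³·A·cd — different.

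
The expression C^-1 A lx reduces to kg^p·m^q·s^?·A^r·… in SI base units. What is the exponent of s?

-1

C = s·A.
So C⁻¹ = s⁻¹·A⁻¹.
lx = m⁻²·cd.
Combining: C⁻¹·A·lx = (s⁻¹·A⁻¹) · A · (m⁻²·cd) = m⁻²·s⁻¹·cd.
The exponent of s is -1.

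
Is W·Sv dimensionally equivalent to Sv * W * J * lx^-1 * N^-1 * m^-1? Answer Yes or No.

Left side:
  W = kg·m²·s⁻³.
  Sv = m²·s⁻².
  Combining: W·Sv = (kg·m²·s⁻³) · (m²·s⁻²) = kg·m⁴·s⁻⁵.
Right side:
  Sv = m²·s⁻².
  W = kg·m²·s⁻³.
  J = kg·m²·s⁻².
  lx = m⁻²·cd.
  So lx⁻¹ = m²·cd⁻¹.
  N = kg·m·s⁻².
  So N⁻¹ = kg⁻¹·m⁻¹·s².
  Combining: Sv·W·J·lx⁻¹·N⁻¹·m⁻¹ = (m²·s⁻²) · (kg·m²·s⁻³) · (kg·m²·s⁻²) · (m²·cd⁻¹) · (kg⁻¹·m⁻¹·s²) · m⁻¹ = kg·m⁶·s⁻⁵·cd⁻¹.
Left is kg·m⁴·s⁻⁵; right is kg·m⁶·s⁻⁵·cd⁻¹ — different.

No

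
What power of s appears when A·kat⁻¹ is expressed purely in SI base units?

1

kat = mol/s = s⁻¹·mol (catalytic activity).
So kat⁻¹ = s·mol⁻¹.
Combining: A·kat⁻¹ = A · (s·mol⁻¹) = s·A·mol⁻¹.
The exponent of s is 1.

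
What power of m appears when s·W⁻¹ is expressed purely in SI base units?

-2

W = kg·m²·s⁻³.
So W⁻¹ = kg⁻¹·m⁻²·s³.
Combining: s·W⁻¹ = s · (kg⁻¹·m⁻²·s³) = kg⁻¹·m⁻²·s⁴.
The exponent of m is -2.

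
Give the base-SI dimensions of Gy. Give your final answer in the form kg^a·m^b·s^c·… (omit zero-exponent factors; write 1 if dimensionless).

m²·s⁻²

Gy = J/kg (absorbed dose = energy per mass),
    = m²·s⁻².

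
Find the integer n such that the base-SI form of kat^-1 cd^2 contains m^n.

0

kat = mol/s = s⁻¹·mol (catalytic activity).
So kat⁻¹ = s·mol⁻¹.
Combining: kat⁻¹·cd² = (s·mol⁻¹) · cd² = s·mol⁻¹·cd².
The exponent of m is 0.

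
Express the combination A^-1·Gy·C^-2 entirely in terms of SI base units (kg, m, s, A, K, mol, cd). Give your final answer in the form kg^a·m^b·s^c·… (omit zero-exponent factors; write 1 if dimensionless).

Gy = m²·s⁻².
C = s·A.
So C⁻² = s⁻²·A⁻².
Combining: A⁻¹·Gy·C⁻² = A⁻¹ · (m²·s⁻²) · (s⁻²·A⁻²) = m²·s⁻⁴·A⁻³.

m²·s⁻⁴·A⁻³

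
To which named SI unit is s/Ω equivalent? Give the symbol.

F

Ω = V/A (resistance = voltage per current),
    = kg·m²·s⁻³·A⁻².
So Ω⁻¹ = kg⁻¹·m⁻²·s³·A².
Combining: s·Ω⁻¹ = s · (kg⁻¹·m⁻²·s³·A²) = kg⁻¹·m⁻²·s⁴·A².
kg⁻¹·m⁻²·s⁴·A² is the base-SI form of the farad.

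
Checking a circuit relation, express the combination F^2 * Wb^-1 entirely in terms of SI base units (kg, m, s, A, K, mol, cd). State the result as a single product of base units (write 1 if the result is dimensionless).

kg⁻³·m⁻⁶·s¹⁰·A⁵

F = C/V (capacitance = charge per voltage),
    = A·s/(kg·m²·s⁻³·A⁻¹) (substituting C and V),
    = kg⁻¹·m⁻²·s⁴·A².
So F² = kg⁻²·m⁻⁴·s⁸·A⁴.
Wb = V·s (flux: a volt is a weber per second),
    = kg·m²·s⁻²·A⁻¹.
So Wb⁻¹ = kg⁻¹·m⁻²·s²·A.
Combining: F²·Wb⁻¹ = (kg⁻²·m⁻⁴·s⁸·A⁴) · (kg⁻¹·m⁻²·s²·A) = kg⁻³·m⁻⁶·s¹⁰·A⁵.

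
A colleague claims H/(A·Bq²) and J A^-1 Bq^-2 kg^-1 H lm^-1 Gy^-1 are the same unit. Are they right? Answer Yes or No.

Left side:
  Bq = s⁻¹.
  So Bq⁻² = s².
  H = kg·m²·s⁻²·A⁻².
  Combining: A⁻¹·Bq⁻²·H = A⁻¹ · s² · (kg·m²·s⁻²·A⁻²) = kg·m²·A⁻³.
Right side:
  J = N·m (work = force × distance),
      = kg·m²·s⁻².
  Bq = 1/s = s⁻¹ (activity is decays per second).
  So Bq⁻² = s².
  H = Wb/A (inductance = flux per current),
      = kg·m²·s⁻²·A⁻².
  lm = cd·sr = cd (luminous flux; sr is dimensionless).
  So lm⁻¹ = cd⁻¹.
  Gy = J/kg (absorbed dose = energy per mass),
      = m²·s⁻².
  So Gy⁻¹ = m⁻²·s².
  Combining: J·A⁻¹·Bq⁻²·kg⁻¹·H·lm⁻¹·Gy⁻¹ = (kg·m²·s⁻²) · A⁻¹ · s² · kg⁻¹ · (kg·m²·s⁻²·A⁻²) · cd⁻¹ · (m⁻²·s²) = kg·m²·A⁻³·cd⁻¹.
Left is kg·m²·A⁻³; right is kg·m²·A⁻³·cd⁻¹ — different.

No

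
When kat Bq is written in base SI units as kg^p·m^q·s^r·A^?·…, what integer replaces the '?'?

kat = s⁻¹·mol.
Bq = s⁻¹.
Combining: kat·Bq = (s⁻¹·mol) · s⁻¹ = s⁻²·mol.
The exponent of A is 0.

0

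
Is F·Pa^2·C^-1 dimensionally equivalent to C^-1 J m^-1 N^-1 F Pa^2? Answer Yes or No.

Left side:
  F = kg⁻¹·m⁻²·s⁴·A².
  Pa = kg·m⁻¹·s⁻².
  So Pa² = kg²·m⁻²·s⁻⁴.
  C = s·A.
  So C⁻¹ = s⁻¹·A⁻¹.
  Combining: F·Pa²·C⁻¹ = (kg⁻¹·m⁻²·s⁴·A²) · (kg²·m⁻²·s⁻⁴) · (s⁻¹·A⁻¹) = kg·m⁻⁴·s⁻¹·A.
Right side:
  C = A·s = s·A (charge = current × time).
  So C⁻¹ = s⁻¹·A⁻¹.
  J = N·m (work = force × distance),
      = kg·m²·s⁻².
  N = kg·m/s² = kg·m·s⁻² (force = mass × acceleration).
  So N⁻¹ = kg⁻¹·m⁻¹·s².
  F = C/V (capacitance = charge per voltage),
      = A·s/(kg·m²·s⁻³·A⁻¹) (substituting C and V),
      = kg⁻¹·m⁻²·s⁴·A².
  Pa = N/m² (pressure = force per area),
      = kg·m⁻¹·s⁻².
  So Pa² = kg²·m⁻²·s⁻⁴.
  Combining: C⁻¹·J·m⁻¹·N⁻¹·F·Pa² = (s⁻¹·A⁻¹) · (kg·m²·s⁻²) · m⁻¹ · (kg⁻¹·m⁻¹·s²) · (kg⁻¹·m⁻²·s⁴·A²) · (kg²·m⁻²·s⁻⁴) = kg·m⁻⁴·s⁻¹·A.
Both reduce to kg·m⁻⁴·s⁻¹·A.

Yes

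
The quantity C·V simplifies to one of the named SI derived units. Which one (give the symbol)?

C = A·s = s·A (charge = current × time).
V = W/A (potential = power per current),
    = kg·m²·s⁻³·A⁻¹.
Combining: C·V = (s·A) · (kg·m²·s⁻³·A⁻¹) = kg·m²·s⁻².
kg·m²·s⁻² is the base-SI form of the joule.

J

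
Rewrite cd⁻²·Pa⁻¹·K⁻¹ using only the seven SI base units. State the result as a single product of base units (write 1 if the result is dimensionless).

Pa = N/m² (pressure = force per area),
    = kg·m⁻¹·s⁻².
So Pa⁻¹ = kg⁻¹·m·s².
Combining: cd⁻²·Pa⁻¹·K⁻¹ = cd⁻² · (kg⁻¹·m·s²) · K⁻¹ = kg⁻¹·m·s²·K⁻¹·cd⁻².

kg⁻¹·m·s²·K⁻¹·cd⁻²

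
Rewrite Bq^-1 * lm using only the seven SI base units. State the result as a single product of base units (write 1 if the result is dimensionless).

s·cd

Bq = 1/s = s⁻¹ (activity is decays per second).
So Bq⁻¹ = s.
lm = cd·sr = cd (luminous flux; sr is dimensionless).
Combining: Bq⁻¹·lm = s · cd = s·cd.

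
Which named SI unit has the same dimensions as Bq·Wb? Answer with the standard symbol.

V

Bq = s⁻¹.
Wb = kg·m²·s⁻²·A⁻¹.
Combining: Bq·Wb = s⁻¹ · (kg·m²·s⁻²·A⁻¹) = kg·m²·s⁻³·A⁻¹.
kg·m²·s⁻³·A⁻¹ is the base-SI form of the volt.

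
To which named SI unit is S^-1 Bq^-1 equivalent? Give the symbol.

H

S = 1/Ω (conductance is reciprocal resistance),
    = kg⁻¹·m⁻²·s³·A².
So S⁻¹ = kg·m²·s⁻³·A⁻².
Bq = 1/s = s⁻¹ (activity is decays per second).
So Bq⁻¹ = s.
Combining: S⁻¹·Bq⁻¹ = (kg·m²·s⁻³·A⁻²) · s = kg·m²·s⁻²·A⁻².
kg·m²·s⁻²·A⁻² is the base-SI form of the henry.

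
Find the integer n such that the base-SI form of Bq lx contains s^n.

-1

Bq = 1/s = s⁻¹ (activity is decays per second).
lx = lm/m² (illuminance = luminous flux per area),
    = m⁻²·cd.
Combining: Bq·lx = s⁻¹ · (m⁻²·cd) = m⁻²·s⁻¹·cd.
The exponent of s is -1.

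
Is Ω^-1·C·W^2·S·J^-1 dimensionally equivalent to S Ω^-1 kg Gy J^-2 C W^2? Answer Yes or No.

Left side:
  Ω = V/A (resistance = voltage per current),
      = kg·m²·s⁻³·A⁻².
  So Ω⁻¹ = kg⁻¹·m⁻²·s³·A².
  C = A·s = s·A (charge = current × time).
  W = J/s (power = energy per time),
      = kg·m²·s⁻³.
  So W² = kg²·m⁴·s⁻⁶.
  S = 1/Ω (conductance is reciprocal resistance),
      = kg⁻¹·m⁻²·s³·A².
  J = N·m (work = force × distance),
      = kg·m²·s⁻².
  So J⁻¹ = kg⁻¹·m⁻²·s².
  Combining: Ω⁻¹·C·W²·S·J⁻¹ = (kg⁻¹·m⁻²·s³·A²) · (s·A) · (kg²·m⁴·s⁻⁶) · (kg⁻¹·m⁻²·s³·A²) · (kg⁻¹·m⁻²·s²) = kg⁻¹·m⁻²·s³·A⁵.
Right side:
  S = 1/Ω (conductance is reciprocal resistance),
      = kg⁻¹·m⁻²·s³·A².
  Ω = V/A (resistance = voltage per current),
      = kg·m²·s⁻³·A⁻².
  So Ω⁻¹ = kg⁻¹·m⁻²·s³·A².
  Gy = J/kg (absorbed dose = energy per mass),
      = m²·s⁻².
  J = N·m (work = force × distance),
      = kg·m²·s⁻².
  So J⁻² = kg⁻²·m⁻⁴·s⁴.
  C = A·s = s·A (charge = current × time).
  W = J/s (power = energy per time),
      = kg·m²·s⁻³.
  So W² = kg²·m⁴·s⁻⁶.
  Combining: S·Ω⁻¹·kg·Gy·J⁻²·C·W² = (kg⁻¹·m⁻²·s³·A²) · (kg⁻¹·m⁻²·s³·A²) · kg · (m²·s⁻²) · (kg⁻²·m⁻⁴·s⁴) · (s·A) · (kg²·m⁴·s⁻⁶) = kg⁻¹·m⁻²·s³·A⁵.
Both reduce to kg⁻¹·m⁻²·s³·A⁵.

Yes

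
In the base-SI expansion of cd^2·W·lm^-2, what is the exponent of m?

2

W = kg·m²·s⁻³.
lm = cd.
So lm⁻² = cd⁻².
Combining: cd²·W·lm⁻² = cd² · (kg·m²·s⁻³) · cd⁻² = kg·m²·s⁻³.
The exponent of m is 2.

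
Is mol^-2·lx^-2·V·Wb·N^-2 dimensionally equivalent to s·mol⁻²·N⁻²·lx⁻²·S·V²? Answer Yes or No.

No

Left side:
  lx = lm/m² (illuminance = luminous flux per area),
      = m⁻²·cd.
  So lx⁻² = m⁴·cd⁻².
  V = W/A (potential = power per current),
      = kg·m²·s⁻³·A⁻¹.
  Wb = V·s (flux: a volt is a weber per second),
      = kg·m²·s⁻²·A⁻¹.
  N = kg·m/s² = kg·m·s⁻² (force = mass × acceleration).
  So N⁻² = kg⁻²·m⁻²·s⁴.
  Combining: mol⁻²·lx⁻²·V·Wb·N⁻² = mol⁻² · (m⁴·cd⁻²) · (kg·m²·s⁻³·A⁻¹) · (kg·m²·s⁻²·A⁻¹) · (kg⁻²·m⁻²·s⁴) = m⁶·s⁻¹·A⁻²·mol⁻²·cd⁻².
Right side:
  N = kg·m/s² = kg·m·s⁻² (force = mass × acceleration).
  So N⁻² = kg⁻²·m⁻²·s⁴.
  lx = lm/m² (illuminance = luminous flux per area),
      = m⁻²·cd.
  So lx⁻² = m⁴·cd⁻².
  S = 1/Ω (conductance is reciprocal resistance),
      = kg⁻¹·m⁻²·s³·A².
  V = W/A (potential = power per current),
      = kg·m²·s⁻³·A⁻¹.
  So V² = kg²·m⁴·s⁻⁶·A⁻².
  Combining: s·mol⁻²·N⁻²·lx⁻²·S·V² = s · mol⁻² · (kg⁻²·m⁻²·s⁴) · (m⁴·cd⁻²) · (kg⁻¹·m⁻²·s³·A²) · (kg²·m⁴·s⁻⁶·A⁻²) = kg⁻¹·m⁴·s²·mol⁻²·cd⁻².
Left is m⁶·s⁻¹·A⁻²·mol⁻²·cd⁻²; right is kg⁻¹·m⁴·s²·mol⁻²·cd⁻² — different.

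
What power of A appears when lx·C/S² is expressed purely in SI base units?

-3

lx = lm/m² (illuminance = luminous flux per area),
    = m⁻²·cd.
S = 1/Ω (conductance is reciprocal resistance),
    = kg⁻¹·m⁻²·s³·A².
So S⁻² = kg²·m⁴·s⁻⁶·A⁻⁴.
C = A·s = s·A (charge = current × time).
Combining: lx·S⁻²·C = (m⁻²·cd) · (kg²·m⁴·s⁻⁶·A⁻⁴) · (s·A) = kg²·m²·s⁻⁵·A⁻³·cd.
The exponent of A is -3.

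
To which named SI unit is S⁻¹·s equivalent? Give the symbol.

H

S = 1/Ω (conductance is reciprocal resistance),
    = kg⁻¹·m⁻²·s³·A².
So S⁻¹ = kg·m²·s⁻³·A⁻².
Combining: S⁻¹·s = (kg·m²·s⁻³·A⁻²) · s = kg·m²·s⁻²·A⁻².
kg·m²·s⁻²·A⁻² is the base-SI form of the henry.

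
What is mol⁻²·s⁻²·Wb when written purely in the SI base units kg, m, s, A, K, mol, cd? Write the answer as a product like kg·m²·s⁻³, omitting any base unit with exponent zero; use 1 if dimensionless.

Wb = kg·m²·s⁻²·A⁻¹.
Combining: mol⁻²·s⁻²·Wb = mol⁻² · s⁻² · (kg·m²·s⁻²·A⁻¹) = kg·m²·s⁻⁴·A⁻¹·mol⁻².

kg·m²·s⁻⁴·A⁻¹·mol⁻²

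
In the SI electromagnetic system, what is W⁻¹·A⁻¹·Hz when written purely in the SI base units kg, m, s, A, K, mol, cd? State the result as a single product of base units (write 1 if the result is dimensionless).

W = J/s (power = energy per time),
    = kg·m²·s⁻³.
So W⁻¹ = kg⁻¹·m⁻²·s³.
Hz = 1/s = s⁻¹ (frequency is cycles per second).
Combining: W⁻¹·A⁻¹·Hz = (kg⁻¹·m⁻²·s³) · A⁻¹ · s⁻¹ = kg⁻¹·m⁻²·s²·A⁻¹.

kg⁻¹·m⁻²·s²·A⁻¹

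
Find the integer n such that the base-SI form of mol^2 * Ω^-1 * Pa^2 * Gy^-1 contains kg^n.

Ω = kg·m²·s⁻³·A⁻².
So Ω⁻¹ = kg⁻¹·m⁻²·s³·A².
Pa = kg·m⁻¹·s⁻².
So Pa² = kg²·m⁻²·s⁻⁴.
Gy = m²·s⁻².
So Gy⁻¹ = m⁻²·s².
Combining: mol²·Ω⁻¹·Pa²·Gy⁻¹ = mol² · (kg⁻¹·m⁻²·s³·A²) · (kg²·m⁻²·s⁻⁴) · (m⁻²·s²) = kg·m⁻⁶·s·A²·mol².
The exponent of kg is 1.

1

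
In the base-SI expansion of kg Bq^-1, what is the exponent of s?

Bq = 1/s = s⁻¹ (activity is decays per second).
So Bq⁻¹ = s.
Combining: kg·Bq⁻¹ = kg · s = kg·s.
The exponent of s is 1.

1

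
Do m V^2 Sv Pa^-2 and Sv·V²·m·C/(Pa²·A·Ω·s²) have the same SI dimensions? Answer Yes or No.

No

Left side:
  V = W/A (potential = power per current),
      = kg·m²·s⁻³·A⁻¹.
  So V² = kg²·m⁴·s⁻⁶·A⁻².
  Sv = J/kg (equivalent dose = energy per mass),
      = m²·s⁻².
  Pa = N/m² (pressure = force per area),
      = kg·m⁻¹·s⁻².
  So Pa⁻² = kg⁻²·m²·s⁴.
  Combining: m·V²·Sv·Pa⁻² = m · (kg²·m⁴·s⁻⁶·A⁻²) · (m²·s⁻²) · (kg⁻²·m²·s⁴) = m⁹·s⁻⁴·A⁻².
Right side:
  Pa = N/m² (pressure = force per area),
      = kg·m⁻¹·s⁻².
  So Pa⁻² = kg⁻²·m²·s⁴.
  Sv = J/kg (equivalent dose = energy per mass),
      = m²·s⁻².
  Ω = V/A (resistance = voltage per current),
      = kg·m²·s⁻³·A⁻².
  So Ω⁻¹ = kg⁻¹·m⁻²·s³·A².
  V = W/A (potential = power per current),
      = kg·m²·s⁻³·A⁻¹.
  So V² = kg²·m⁴·s⁻⁶·A⁻².
  C = A·s = s·A (charge = current × time).
  Combining: Pa⁻²·Sv·A⁻¹·Ω⁻¹·V²·m·s⁻²·C = (kg⁻²·m²·s⁴) · (m²·s⁻²) · A⁻¹ · (kg⁻¹·m⁻²·s³·A²) · (kg²·m⁴·s⁻⁶·A⁻²) · m · s⁻² · (s·A) = kg⁻¹·m⁷·s⁻².
Left is m⁹·s⁻⁴·A⁻²; right is kg⁻¹·m⁷·s⁻² — different.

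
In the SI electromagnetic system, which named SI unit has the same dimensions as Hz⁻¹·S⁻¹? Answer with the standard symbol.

H

Hz = 1/s = s⁻¹ (frequency is cycles per second).
So Hz⁻¹ = s.
S = 1/Ω (conductance is reciprocal resistance),
    = kg⁻¹·m⁻²·s³·A².
So S⁻¹ = kg·m²·s⁻³·A⁻².
Combining: Hz⁻¹·S⁻¹ = s · (kg·m²·s⁻³·A⁻²) = kg·m²·s⁻²·A⁻².
kg·m²·s⁻²·A⁻² is the base-SI form of the henry.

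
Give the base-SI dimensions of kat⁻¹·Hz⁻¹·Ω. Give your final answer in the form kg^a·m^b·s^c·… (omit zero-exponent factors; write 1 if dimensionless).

kg·m²·s⁻¹·A⁻²·mol⁻¹

kat = mol/s = s⁻¹·mol (catalytic activity).
So kat⁻¹ = s·mol⁻¹.
Hz = 1/s = s⁻¹ (frequency is cycles per second).
So Hz⁻¹ = s.
Ω = V/A (resistance = voltage per current),
    = kg·m²·s⁻³·A⁻².
Combining: kat⁻¹·Hz⁻¹·Ω = (s·mol⁻¹) · s · (kg·m²·s⁻³·A⁻²) = kg·m²·s⁻¹·A⁻²·mol⁻¹.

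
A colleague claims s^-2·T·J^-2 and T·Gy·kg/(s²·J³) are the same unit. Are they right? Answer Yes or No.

Left side:
  T = kg·s⁻²·A⁻¹.
  J = kg·m²·s⁻².
  So J⁻² = kg⁻²·m⁻⁴·s⁴.
  Combining: s⁻²·T·J⁻² = s⁻² · (kg·s⁻²·A⁻¹) · (kg⁻²·m⁻⁴·s⁴) = kg⁻¹·m⁻⁴·A⁻¹.
Right side:
  T = Wb/m² (flux density = flux per area),
      = kg·s⁻²·A⁻¹.
  Gy = J/kg (absorbed dose = energy per mass),
      = m²·s⁻².
  J = N·m (work = force × distance),
      = kg·m²·s⁻².
  So J⁻³ = kg⁻³·m⁻⁶·s⁶.
  Combining: s⁻²·T·Gy·kg·J⁻³ = s⁻² · (kg·s⁻²·A⁻¹) · (m²·s⁻²) · kg · (kg⁻³·m⁻⁶·s⁶) = kg⁻¹·m⁻⁴·A⁻¹.
Both reduce to kg⁻¹·m⁻⁴·A⁻¹.

Yes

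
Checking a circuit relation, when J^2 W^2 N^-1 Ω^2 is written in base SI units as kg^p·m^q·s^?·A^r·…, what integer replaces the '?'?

J = kg·m²·s⁻².
So J² = kg²·m⁴·s⁻⁴.
W = kg·m²·s⁻³.
So W² = kg²·m⁴·s⁻⁶.
N = kg·m·s⁻².
So N⁻¹ = kg⁻¹·m⁻¹·s².
Ω = kg·m²·s⁻³·A⁻².
So Ω² = kg²·m⁴·s⁻⁶·A⁻⁴.
Combining: J²·W²·N⁻¹·Ω² = (kg²·m⁴·s⁻⁴) · (kg²·m⁴·s⁻⁶) · (kg⁻¹·m⁻¹·s²) · (kg²·m⁴·s⁻⁶·A⁻⁴) = kg⁵·m¹¹·s⁻¹⁴·A⁻⁴.
The exponent of s is -14.

-14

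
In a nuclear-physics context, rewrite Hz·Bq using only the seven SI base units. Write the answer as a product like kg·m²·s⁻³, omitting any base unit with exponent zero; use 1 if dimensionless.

s⁻²

Hz = 1/s = s⁻¹ (frequency is cycles per second).
Bq = 1/s = s⁻¹ (activity is decays per second).
Combining: Hz·Bq = s⁻¹ · s⁻¹ = s⁻².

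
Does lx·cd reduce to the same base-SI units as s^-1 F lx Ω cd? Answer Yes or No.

Left side:
  lx = lm/m² (illuminance = luminous flux per area),
      = m⁻²·cd.
  Combining: lx·cd = (m⁻²·cd) · cd = m⁻²·cd².
Right side:
  F = C/V (capacitance = charge per voltage),
      = A·s/(kg·m²·s⁻³·A⁻¹) (substituting C and V),
      = kg⁻¹·m⁻²·s⁴·A².
  lx = lm/m² (illuminance = luminous flux per area),
      = m⁻²·cd.
  Ω = V/A (resistance = voltage per current),
      = kg·m²·s⁻³·A⁻².
  Combining: s⁻¹·F·lx·Ω·cd = s⁻¹ · (kg⁻¹·m⁻²·s⁴·A²) · (m⁻²·cd) · (kg·m²·s⁻³·A⁻²) · cd = m⁻²·cd².
Both reduce to m⁻²·cd².

Yes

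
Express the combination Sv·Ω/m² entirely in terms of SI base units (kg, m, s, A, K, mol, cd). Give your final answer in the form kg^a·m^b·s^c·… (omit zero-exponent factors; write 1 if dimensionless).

kg·m²·s⁻⁵·A⁻²

Sv = m²·s⁻².
Ω = kg·m²·s⁻³·A⁻².
Combining: Sv·m⁻²·Ω = (m²·s⁻²) · m⁻² · (kg·m²·s⁻³·A⁻²) = kg·m²·s⁻⁵·A⁻².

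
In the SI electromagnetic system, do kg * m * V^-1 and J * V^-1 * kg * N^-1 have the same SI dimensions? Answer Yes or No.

Yes

Left side:
  V = W/A (potential = power per current),
      = kg·m²·s⁻³·A⁻¹.
  So V⁻¹ = kg⁻¹·m⁻²·s³·A.
  Combining: kg·m·V⁻¹ = kg · m · (kg⁻¹·m⁻²·s³·A) = m⁻¹·s³·A.
Right side:
  J = kg·m²·s⁻².
  V = kg·m²·s⁻³·A⁻¹.
  So V⁻¹ = kg⁻¹·m⁻²·s³·A.
  N = kg·m·s⁻².
  So N⁻¹ = kg⁻¹·m⁻¹·s².
  Combining: J·V⁻¹·kg·N⁻¹ = (kg·m²·s⁻²) · (kg⁻¹·m⁻²·s³·A) · kg · (kg⁻¹·m⁻¹·s²) = m⁻¹·s³·A.
Both reduce to m⁻¹·s³·A.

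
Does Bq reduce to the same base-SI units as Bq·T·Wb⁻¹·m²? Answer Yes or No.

Yes

Left side:
  Bq = s⁻¹.
Right side:
  Bq = 1/s = s⁻¹ (activity is decays per second).
  T = Wb/m² (flux density = flux per area),
      = kg·s⁻²·A⁻¹.
  Wb = V·s (flux: a volt is a weber per second),
      = kg·m²·s⁻²·A⁻¹.
  So Wb⁻¹ = kg⁻¹·m⁻²·s²·A.
  Combining: Bq·T·Wb⁻¹·m² = s⁻¹ · (kg·s⁻²·A⁻¹) · (kg⁻¹·m⁻²·s²·A) · m² = s⁻¹.
Both reduce to s⁻¹.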